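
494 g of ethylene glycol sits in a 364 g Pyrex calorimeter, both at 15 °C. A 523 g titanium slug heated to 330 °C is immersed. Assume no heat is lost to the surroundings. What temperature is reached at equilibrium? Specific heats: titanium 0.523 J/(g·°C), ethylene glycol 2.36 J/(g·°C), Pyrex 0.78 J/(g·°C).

T_f ≈ 65.0 °C

Energy conservation, ΣQ = 0:
523×0.523×(T − 330) + 494×2.36×(T − 15) + 364×0.78×(T − 15) = 0
(273.53 + 1165.8 + 283.92) T = 273.53×330 + 1165.8×15 + 283.92×15
T = 112011 / 1723.3 = 65 °C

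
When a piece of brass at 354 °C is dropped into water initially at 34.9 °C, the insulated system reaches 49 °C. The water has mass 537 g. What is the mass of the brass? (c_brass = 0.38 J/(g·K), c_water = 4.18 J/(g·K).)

|Q_brass| = |Q_water|:
m×0.38×(354 − 49) = 537×4.18×(49 − 34.9)
115.9 m = 31650  ⇒  m ≈ 273.1 g

m ≈ 273 g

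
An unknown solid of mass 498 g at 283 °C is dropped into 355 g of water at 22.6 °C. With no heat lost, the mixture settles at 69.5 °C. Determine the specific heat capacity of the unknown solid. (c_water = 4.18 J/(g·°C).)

c ≈ 0.655 J/(g·°C)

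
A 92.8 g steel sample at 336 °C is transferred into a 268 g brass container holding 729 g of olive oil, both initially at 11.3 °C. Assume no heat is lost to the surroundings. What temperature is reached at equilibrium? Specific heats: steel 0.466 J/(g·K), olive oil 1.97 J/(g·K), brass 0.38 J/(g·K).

With ΣQ=0 the equilibrium temperature is the m·c-weighted mean:
T_f = (43.24·336 + 1436.1·11.3 + 101.84·11.3) / (43.24 + 1436.1 + 101.84)
    = 31909 / 1581.2 ≈ 20.18 °C

T_f ≈ 20.2 °C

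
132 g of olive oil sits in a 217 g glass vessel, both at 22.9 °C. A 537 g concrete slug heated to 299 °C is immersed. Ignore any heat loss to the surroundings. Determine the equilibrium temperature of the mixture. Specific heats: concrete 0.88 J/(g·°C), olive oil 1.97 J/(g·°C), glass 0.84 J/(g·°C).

Taking heat into each body as positive, Σ m c ΔT = 0:
537*0.88*(T − 299) + 132*1.97*(T − 22.9) + 217*0.84*(T − 22.9) = 0
472.56(T − 299) + 260.04(T − 22.9) + 182.28(T − 22.9) = 0
914.88 T = 151425
T ≈ 165.51 °C

T_f ≈ 165.5 °C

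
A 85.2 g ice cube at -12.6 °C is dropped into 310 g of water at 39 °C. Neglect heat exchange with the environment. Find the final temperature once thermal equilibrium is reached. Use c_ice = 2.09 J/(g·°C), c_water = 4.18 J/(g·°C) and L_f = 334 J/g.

T_f ≈ 12.0 °C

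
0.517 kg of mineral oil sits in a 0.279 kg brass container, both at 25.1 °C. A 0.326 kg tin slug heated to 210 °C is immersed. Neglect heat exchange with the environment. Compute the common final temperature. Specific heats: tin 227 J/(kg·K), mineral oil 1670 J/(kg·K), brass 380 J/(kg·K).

T_f ≈ 38.2 °C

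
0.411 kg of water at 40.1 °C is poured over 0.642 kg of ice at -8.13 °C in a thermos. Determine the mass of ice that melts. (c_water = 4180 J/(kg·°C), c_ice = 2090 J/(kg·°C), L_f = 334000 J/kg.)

Cooling the water to 0 °C releases 0.411·4180·40.1 = 68891 J.
Warming the ice to 0 °C takes 0.642·2090·8.13 = 10909 J, leaving 57982 J for melting.
Melting all 0.642 kg of ice would need 0.642·334000 = 214428 J.
Since 57982 < 214428 J, not all the ice melts; equilibrium is at 0 °C.
m_melted·334000 = 57982  ⇒  m_melted ≈ 0.1736 kg.

m_melted ≈ 0.174 kg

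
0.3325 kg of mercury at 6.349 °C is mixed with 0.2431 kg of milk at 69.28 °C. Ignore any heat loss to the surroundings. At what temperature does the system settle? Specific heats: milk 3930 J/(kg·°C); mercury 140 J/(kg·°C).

Energy conservation, ΣQ = 0:
0.2431×3930×(T − 69.28) + 0.3325×140×(T − 6.349) = 0
1001.9 T = 66484
T = 66484/1001.9 ≈ 66.36 °C

T_f ≈ 66.4 °C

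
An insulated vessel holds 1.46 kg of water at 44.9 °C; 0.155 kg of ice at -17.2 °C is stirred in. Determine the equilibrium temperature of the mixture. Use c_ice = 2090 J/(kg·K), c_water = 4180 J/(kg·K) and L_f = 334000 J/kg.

Setting the total heat transfer to zero:
ice -17.2→0 °C: 0.155×2090×17.2 = 5571.9
  fusion: m_ice L_f = 0.155×334000 = 51770
  warm the meltwater: 647.9 T
  water: 6102.8(T − 44.9)
6750.7 T = 274016 − 57342 = 216674
T ≈ 32.10 °C — above 0 °C, consistent with complete melting.

T_f ≈ 32.1 °C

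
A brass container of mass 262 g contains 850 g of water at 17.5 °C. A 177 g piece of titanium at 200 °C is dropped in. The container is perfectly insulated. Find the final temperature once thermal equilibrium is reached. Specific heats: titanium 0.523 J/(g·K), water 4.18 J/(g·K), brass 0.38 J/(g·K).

Taking heat into each body as positive, Σ m c ΔT = 0:
177*0.523*(T − 200) + 850*4.18*(T − 17.5) + 262*0.38*(T − 17.5) = 0
92.57(T − 200) + 3553(T − 17.5) + 99.56(T − 17.5) = 0
3745.1 T = 82434
T ≈ 22.01 °C

T_f ≈ 22.0 °C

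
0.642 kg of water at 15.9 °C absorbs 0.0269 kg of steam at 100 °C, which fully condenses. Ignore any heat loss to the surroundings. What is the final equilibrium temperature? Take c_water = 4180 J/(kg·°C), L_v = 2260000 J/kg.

T_f ≈ 41.0 °C

Let T be the final temperature. ΣQ_i = 0:
latent heat released on condensation: 0.0269×2260000 = 60794
  condensate cools 100→T: 0.0269×4180×(T − 100) = 112.44(T − 100)
  original water: 2683.6(T − 15.9)
2796 T = 60794 + 11244 + 42669 = 114707
T ≈ 41.03 °C — below 100 °C, confirming all the steam condensed.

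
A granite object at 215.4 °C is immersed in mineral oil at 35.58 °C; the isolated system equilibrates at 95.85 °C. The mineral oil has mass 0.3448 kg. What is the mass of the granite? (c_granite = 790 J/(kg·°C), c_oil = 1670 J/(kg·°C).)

m ≈ 0.367 kg

Energy conservation, ΣQ = 0:
m·790·(95.85 − 215.4) + 0.3448·1670·(95.85 − 35.58) = 0
-94445 m = -34704
m = -34704/-94445 ≈ 0.3675 kg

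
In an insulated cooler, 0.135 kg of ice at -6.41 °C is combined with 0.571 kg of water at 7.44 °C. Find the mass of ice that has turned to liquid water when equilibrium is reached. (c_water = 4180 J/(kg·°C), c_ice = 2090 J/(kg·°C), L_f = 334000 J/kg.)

m_melted ≈ 0.0478 kg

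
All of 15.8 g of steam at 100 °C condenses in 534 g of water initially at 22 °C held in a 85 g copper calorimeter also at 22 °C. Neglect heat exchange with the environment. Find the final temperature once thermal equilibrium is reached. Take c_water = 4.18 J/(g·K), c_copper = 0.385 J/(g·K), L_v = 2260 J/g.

Sum of m c ΔT and latent-heat terms is zero:
latent heat released on condensation: 15.8×2260 = 35708
  condensed water 100 °C→T: 66.04(T − 100)
  original water: 2232.1(T − 22)
  cup: 32.73(T − 22)
2330.9 T = 35708 + 6604.4 + 49827 = 92139
T ≈ 39.53 °C — below 100 °C, confirming all the steam condensed.

T_f ≈ 39.5 °C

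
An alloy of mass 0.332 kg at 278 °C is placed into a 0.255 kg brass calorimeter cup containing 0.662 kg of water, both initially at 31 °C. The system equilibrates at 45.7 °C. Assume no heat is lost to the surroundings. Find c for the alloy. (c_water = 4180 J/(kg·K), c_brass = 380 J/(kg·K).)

c ≈ 546 J/(kg·K)

Let T be the final temperature. ΣQ_i = 0:
0.332·c·(45.7 − 278) + 0.662·4180·(45.7 − 31) + 0.255·380·(45.7 − 31) = 0
-77.12 c = -42102
c = -42102/-77.12 ≈ 545.9 J/(kg·K)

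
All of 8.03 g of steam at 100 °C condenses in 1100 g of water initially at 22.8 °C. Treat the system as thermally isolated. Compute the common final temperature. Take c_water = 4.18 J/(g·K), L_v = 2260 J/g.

T_f ≈ 27.3 °C

Taking heat into each body as positive, Σ m c ΔT = 0:
condense steam: −8.03×2260 = −18148; condensate cools 100→T: 8.03×4.18×(T − 100) = 33.57(T − 100); original water: 4598(T − 22.8)
4631.6 T = 18148 + 3356.5 + 104834 = 126339
T ≈ 27.28 °C — below 100 °C, confirming all the steam condensed.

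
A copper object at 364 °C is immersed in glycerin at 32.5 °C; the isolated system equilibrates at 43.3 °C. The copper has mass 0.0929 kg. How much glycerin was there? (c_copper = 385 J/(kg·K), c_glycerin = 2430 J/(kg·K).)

m ≈ 0.437 kg

Setting the total heat transfer to zero:
0.0929×385×(43.3 − 364) + m×2430×(43.3 − 32.5) = 0
26244 m = 11470
m = 11470/26244 ≈ 0.4371 kg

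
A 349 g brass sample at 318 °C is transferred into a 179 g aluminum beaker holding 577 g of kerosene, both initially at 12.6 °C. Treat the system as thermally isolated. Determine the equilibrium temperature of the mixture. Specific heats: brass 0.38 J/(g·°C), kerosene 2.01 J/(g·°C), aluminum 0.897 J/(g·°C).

T_f ≈ 40.5 °C

Setting the total heat transfer to zero:
349·0.38·(T − 318) + 577·2.01·(T − 12.6) + 179·0.897·(T − 12.6) = 0
132.62(T − 318) + 1159.8(T − 12.6) + 160.56(T − 12.6) = 0
(132.62 + 1159.8 + 160.56) T = 132.62·318 + 1159.8·12.6 + 160.56·12.6
T = 58809/1453 ≈ 40.48 °C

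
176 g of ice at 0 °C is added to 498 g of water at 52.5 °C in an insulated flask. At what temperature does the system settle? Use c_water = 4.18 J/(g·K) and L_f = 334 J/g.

Heat gained plus heat lost sum to zero:
fusion: m_ice L_f = 176×334 = 58784
  meltwater 0→T: 176×4.18×T = 735.68 T
  water cools: 498×4.18×(T − 52.5) = 2081.6(T − 52.5)
2817.3 T = 109286 − 58784 = 50502
T ≈ 17.93 °C — above 0 °C, consistent with complete melting.

T_f ≈ 17.9 °C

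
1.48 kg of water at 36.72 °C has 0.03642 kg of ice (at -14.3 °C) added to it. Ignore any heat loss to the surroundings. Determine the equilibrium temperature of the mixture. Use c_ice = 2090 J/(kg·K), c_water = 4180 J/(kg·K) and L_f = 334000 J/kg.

T_f ≈ 33.7 °C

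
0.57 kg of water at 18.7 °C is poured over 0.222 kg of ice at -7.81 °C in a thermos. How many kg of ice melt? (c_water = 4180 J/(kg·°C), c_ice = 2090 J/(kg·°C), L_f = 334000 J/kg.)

Water can give up m c ΔT = 0.57×4180×18.7 = 44555 J before reaching 0 °C.
Warming the ice to 0 °C takes 0.222×2090×7.81 = 3623.7 J, leaving 40931 J for melting.
To melt every bit of ice: 0.222×334000 = 74148 J.
That's not enough to melt it all — equilibrium is at 0 °C with ice remaining.
m_melted×334000 = 40931  ⇒  m_melted ≈ 0.1225 kg.

m_melted ≈ 0.123 kg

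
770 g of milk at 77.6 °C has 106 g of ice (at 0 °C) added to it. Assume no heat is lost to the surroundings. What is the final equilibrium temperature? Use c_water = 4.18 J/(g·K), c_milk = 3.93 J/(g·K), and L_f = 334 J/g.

T_f ≈ 57.5 °C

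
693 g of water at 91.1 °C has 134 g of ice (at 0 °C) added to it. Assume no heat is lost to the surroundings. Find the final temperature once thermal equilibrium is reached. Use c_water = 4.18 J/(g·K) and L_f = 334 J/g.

Energy conservation, ΣQ = 0:
latent heat to melt: 134·334 = 44756; meltwater 0→T: 134·4.18·T = 560.12 T; water: 2896.7(T − 91.1)
3456.9 T = 263893 − 44756 = 219137
T ≈ 63.39 °C. Since T > 0 °C, the all-ice-melts assumption holds.

T_f ≈ 63.4 °C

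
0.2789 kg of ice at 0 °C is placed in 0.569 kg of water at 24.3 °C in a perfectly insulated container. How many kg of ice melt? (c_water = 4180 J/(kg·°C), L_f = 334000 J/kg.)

Heat available from the water dropping to 0 °C: 0.569·4180·24.3 = 57796 J.
Fully melting the ice requires m_ice L_f = 0.2789·334000 = 93153 J.
Since 57796 < 93153 J, not all the ice melts; equilibrium is at 0 °C.
m_melted·334000 = 57796  ⇒  m_melted ≈ 0.173 kg.

m_melted ≈ 0.173 kg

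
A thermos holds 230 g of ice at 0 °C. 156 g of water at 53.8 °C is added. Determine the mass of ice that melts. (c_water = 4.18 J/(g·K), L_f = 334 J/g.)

m_melted ≈ 105 g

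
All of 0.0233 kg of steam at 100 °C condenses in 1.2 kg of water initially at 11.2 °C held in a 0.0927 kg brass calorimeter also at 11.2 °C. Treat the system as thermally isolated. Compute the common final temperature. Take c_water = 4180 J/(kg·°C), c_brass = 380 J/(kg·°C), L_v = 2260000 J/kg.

T_f ≈ 23.1 °C

Sum of m c ΔT and latent-heat terms is zero:
latent heat released on condensation: 0.0233·2260000 = 52658
  condensed water 100 °C→T: 97.39(T − 100)
  water warms: 1.2·4180·(T − 11.2) = 5016(T − 11.2)
  cup: 35.23(T − 11.2)
5148.6 T = 52658 + 9739.4 + 56574 = 118971
T ≈ 23.11 °C, under the boiling point, so the assumption holds.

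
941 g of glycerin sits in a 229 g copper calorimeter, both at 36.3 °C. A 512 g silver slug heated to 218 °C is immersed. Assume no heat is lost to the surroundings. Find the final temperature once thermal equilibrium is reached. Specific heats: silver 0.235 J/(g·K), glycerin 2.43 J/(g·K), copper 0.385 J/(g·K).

T_f ≈ 45.1 °C

Heat gained plus heat lost sum to zero:
512×0.235×(T − 218) + 941×2.43×(T − 36.3) + 229×0.385×(T − 36.3) = 0
120.32(T − 218) + 2286.6(T − 36.3) + 88.17(T − 36.3) = 0
(120.32 + 2286.6 + 88.17) T = 120.32×218 + 2286.6×36.3 + 88.17×36.3
T ≈ 45.06 °C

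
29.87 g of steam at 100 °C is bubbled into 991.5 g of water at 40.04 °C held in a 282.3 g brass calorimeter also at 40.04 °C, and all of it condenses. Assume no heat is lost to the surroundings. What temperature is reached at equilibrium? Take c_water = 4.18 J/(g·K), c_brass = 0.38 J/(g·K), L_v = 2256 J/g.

T_f ≈ 57.1 °C

Setting the total heat transfer to zero:
steam→water at 100 °C releases m L_v = 29.87×2256 = 67387
  condensate cools 100→T: 29.87×4.18×(T − 100) = 124.86(T − 100)
  original water: 4144.5(T − 40.04)
  cup: 107.27(T − 40.04)
4376.6 T = 67387 + 12486 + 170240 = 250112
T ≈ 57.15 °C, under the boiling point, so the assumption holds.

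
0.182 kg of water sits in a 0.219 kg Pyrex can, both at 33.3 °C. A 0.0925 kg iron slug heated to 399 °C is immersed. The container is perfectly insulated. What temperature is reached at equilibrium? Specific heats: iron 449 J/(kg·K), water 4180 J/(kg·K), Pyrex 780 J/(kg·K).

T_f = Σ m_i c_i T_i / Σ m_i c_i:
T_f = (41.53×399 + 760.76×33.3 + 170.82×33.3) / (41.53 + 760.76 + 170.82)
    = 47593 / 973.11 ≈ 48.91 °C

T_f ≈ 48.9 °C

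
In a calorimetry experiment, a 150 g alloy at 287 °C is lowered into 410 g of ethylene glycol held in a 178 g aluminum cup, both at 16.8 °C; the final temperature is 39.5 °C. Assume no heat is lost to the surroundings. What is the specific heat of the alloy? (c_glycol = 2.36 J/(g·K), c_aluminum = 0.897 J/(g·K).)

c ≈ 0.689 J/(g·K)

Energy conservation, ΣQ = 0:
150×c×(39.5 − 287) + 410×2.36×(39.5 − 16.8) + 178×0.897×(39.5 − 16.8) = 0
-37125 c = -25589
c = -25589/-37125 ≈ 0.6893 J/(g·K)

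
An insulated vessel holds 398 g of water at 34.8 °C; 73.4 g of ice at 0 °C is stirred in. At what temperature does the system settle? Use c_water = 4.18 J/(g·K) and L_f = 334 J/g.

Let T be the final temperature. ΣQ_i = 0:
latent heat to melt: 73.4×334 = 24516; warm the meltwater: 306.81 T; water: 1663.6(T − 34.8)
1970.5 T = 57895 − 24516 = 33379
T ≈ 16.94 °C (positive, so assuming full melt was valid).

T_f ≈ 16.9 °C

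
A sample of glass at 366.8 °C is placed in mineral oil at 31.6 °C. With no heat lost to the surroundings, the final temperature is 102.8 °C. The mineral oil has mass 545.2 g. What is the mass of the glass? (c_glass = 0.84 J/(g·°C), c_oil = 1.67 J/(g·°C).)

|Q_glass| = |Q_oil|:
m×0.84×(366.8 − 102.8) = 545.2×1.67×(102.8 − 31.6)
221.76 m = 64826  ⇒  m ≈ 292.3 g

m ≈ 292 g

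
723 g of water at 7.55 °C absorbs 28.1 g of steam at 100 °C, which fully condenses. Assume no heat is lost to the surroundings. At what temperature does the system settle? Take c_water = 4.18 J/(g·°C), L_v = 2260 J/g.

Let T be the final temperature. ΣQ_i = 0:
latent heat released on condensation: 28.1×2260 = 63506; condensed water 100 °C→T: 117.46(T − 100); water warms: 723×4.18×(T − 7.55) = 3022.1(T − 7.55)
3139.6 T = 63506 + 11746 + 22817 = 98069
T ≈ 31.24 °C, under the boiling point, so the assumption holds.

T_f ≈ 31.2 °C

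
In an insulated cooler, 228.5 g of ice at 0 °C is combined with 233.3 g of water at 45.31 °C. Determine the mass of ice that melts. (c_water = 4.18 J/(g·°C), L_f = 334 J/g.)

m_melted ≈ 132 g

Heat available from the water dropping to 0 °C: 233.3·4.18·45.31 = 44186 J.
Fully melting the ice requires m_ice L_f = 228.5·334 = 76319 J.
Since 44186 < 76319 J, not all the ice melts; equilibrium is at 0 °C.
m_melt = 44186 / L_f = 132.3 g.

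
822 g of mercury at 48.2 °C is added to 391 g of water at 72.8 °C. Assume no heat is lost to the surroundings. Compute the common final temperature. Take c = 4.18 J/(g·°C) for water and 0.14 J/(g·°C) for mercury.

T_f ≈ 71.2 °C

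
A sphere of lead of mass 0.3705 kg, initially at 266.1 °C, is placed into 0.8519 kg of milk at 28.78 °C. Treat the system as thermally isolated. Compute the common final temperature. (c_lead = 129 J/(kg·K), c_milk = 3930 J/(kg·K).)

Taking heat into each body as positive, Σ m c ΔT = 0:
0.3705*129*(T − 266.1) + 0.8519*3930*(T − 28.78) = 0
47.79(T − 266.1) + 3348(T − 28.78) = 0
(47.79 + 3348) T = 47.79*266.1 + 3348*28.78
T = 109073 / 3395.8 = 32.1 °C

T_f ≈ 32.1 °C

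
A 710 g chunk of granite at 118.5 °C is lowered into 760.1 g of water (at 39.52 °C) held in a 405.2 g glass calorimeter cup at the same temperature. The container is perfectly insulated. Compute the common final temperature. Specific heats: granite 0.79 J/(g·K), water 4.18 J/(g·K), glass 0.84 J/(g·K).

Conservation of energy gives ΣQ = 0:
710·0.79·(T − 118.5) + 760.1·4.18·(T − 39.52) + 405.2·0.84·(T − 39.52) = 0
560.9(T − 118.5) + 3177.2(T − 39.52) + 340.37(T − 39.52) = 0
4078.5 T = 205482
T = 205482 / 4078.5 = 50.4 °C

T_f ≈ 50.4 °C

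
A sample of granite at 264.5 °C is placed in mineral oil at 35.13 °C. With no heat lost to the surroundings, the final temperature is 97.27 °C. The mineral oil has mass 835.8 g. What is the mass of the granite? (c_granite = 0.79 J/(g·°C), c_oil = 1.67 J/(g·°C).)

m ≈ 657 g

|Q_granite| = |Q_oil|:
m×0.79×(264.5 − 97.27) = 835.8×1.67×(97.27 − 35.13)
132.11 m = 86734  ⇒  m ≈ 656.5 g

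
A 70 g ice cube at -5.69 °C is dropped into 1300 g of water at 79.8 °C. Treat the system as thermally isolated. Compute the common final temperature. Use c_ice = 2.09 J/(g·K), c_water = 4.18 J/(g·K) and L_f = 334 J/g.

Setting the total heat transfer to zero:
warm ice to 0 °C: 70×2.09×(0 − (-5.69)) = 832.45; melt ice: 70×334 = 23380; meltwater 0→T: 70×4.18×T = 292.6 T; water cools: 1300×4.18×(T − 79.8) = 5434(T − 79.8)
5726.6 T = 433633 − 24212 = 409421
T ≈ 71.49 °C — above 0 °C, consistent with complete melting.

T_f ≈ 71.5 °C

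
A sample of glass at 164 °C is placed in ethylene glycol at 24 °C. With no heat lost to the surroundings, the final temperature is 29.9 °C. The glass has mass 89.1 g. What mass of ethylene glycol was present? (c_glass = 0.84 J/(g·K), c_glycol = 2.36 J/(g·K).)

|Q_glass| = |Q_glycol|:
89.1×0.84×(164 − 29.9) = m×2.36×(29.9 − 24)
13.92 m = 10037  ⇒  m ≈ 720.8 g

m ≈ 721 g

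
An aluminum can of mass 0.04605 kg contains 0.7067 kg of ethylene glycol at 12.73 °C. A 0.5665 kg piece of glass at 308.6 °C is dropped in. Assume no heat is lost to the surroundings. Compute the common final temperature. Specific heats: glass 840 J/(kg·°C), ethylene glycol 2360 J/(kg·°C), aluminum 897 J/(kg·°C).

Net heat exchanged in the isolated system is zero:
0.5665*840*(T − 308.6) + 0.7067*2360*(T − 12.73) + 0.04605*897*(T − 12.73) = 0
475.86(T − 308.6) + 1667.8(T − 12.73) + 41.31(T − 12.73) = 0
2185 T = 168607
T = 168607/2185 ≈ 77.17 °C

T_f ≈ 77.2 °C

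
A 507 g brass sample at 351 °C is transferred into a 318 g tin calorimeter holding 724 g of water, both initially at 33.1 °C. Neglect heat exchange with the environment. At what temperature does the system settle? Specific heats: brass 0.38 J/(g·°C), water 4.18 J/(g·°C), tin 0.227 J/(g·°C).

T_f ≈ 51.7 °C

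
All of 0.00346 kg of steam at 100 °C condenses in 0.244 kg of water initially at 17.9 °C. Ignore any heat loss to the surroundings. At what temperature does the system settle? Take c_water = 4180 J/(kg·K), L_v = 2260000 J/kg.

Let T be the final temperature. ΣQ_i = 0:
condense steam: −0.00346×2260000 = −7819.6; condensed water 100 °C→T: 14.46(T − 100); water warms: 0.244×4180×(T − 17.9) = 1019.9(T − 17.9)
1034.4 T = 7819.6 + 1446.3 + 18257 = 27522
T ≈ 26.61 °C — below 100 °C, confirming all the steam condensed.

T_f ≈ 26.6 °C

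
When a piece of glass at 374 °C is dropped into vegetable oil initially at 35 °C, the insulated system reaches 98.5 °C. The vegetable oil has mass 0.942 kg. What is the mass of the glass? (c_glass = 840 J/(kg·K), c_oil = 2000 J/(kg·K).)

Heat gained plus heat lost sum to zero:
m·840·(98.5 − 374) + 0.942·2000·(98.5 − 35) = 0
-231420 m = -119634
m = -119634/-231420 ≈ 0.517 kg

m ≈ 0.517 kg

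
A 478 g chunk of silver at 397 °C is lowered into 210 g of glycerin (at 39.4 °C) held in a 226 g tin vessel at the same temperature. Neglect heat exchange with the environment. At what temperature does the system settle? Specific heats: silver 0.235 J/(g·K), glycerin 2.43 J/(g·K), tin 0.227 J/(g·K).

T_f ≈ 99.0 °C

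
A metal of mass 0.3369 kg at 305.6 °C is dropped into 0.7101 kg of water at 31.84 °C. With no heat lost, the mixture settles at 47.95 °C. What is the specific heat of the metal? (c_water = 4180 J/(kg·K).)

Conservation of energy gives ΣQ = 0:
0.3369·c·(47.95 − 305.6) + 0.7101·4180·(47.95 − 31.84) = 0
-86.8 c = -47818
c = -47818/-86.8 ≈ 550.9 J/(kg·K)

c ≈ 551 J/(kg·K)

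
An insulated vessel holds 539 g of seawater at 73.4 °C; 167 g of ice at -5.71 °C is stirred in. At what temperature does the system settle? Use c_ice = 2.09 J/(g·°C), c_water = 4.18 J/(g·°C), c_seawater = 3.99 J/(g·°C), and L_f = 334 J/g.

T_f ≈ 35.1 °C

Setting the total heat transfer to zero:
ice -5.71→0 °C: 167×2.09×5.71 = 1993
  latent heat to melt: 167×334 = 55778
  meltwater 0→T: 167×4.18×T = 698.06 T
  seawater cools: 539×3.99×(T − 73.4) = 2150.6(T − 73.4)
2848.7 T = 157855 − 57771 = 100084
T ≈ 35.13 °C — above 0 °C, consistent with complete melting.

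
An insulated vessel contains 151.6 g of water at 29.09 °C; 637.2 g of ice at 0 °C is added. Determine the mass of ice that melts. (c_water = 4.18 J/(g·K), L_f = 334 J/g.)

Heat available from the water dropping to 0 °C: 151.6·4.18·29.09 = 18434 J.
Fully melting the ice requires m_ice L_f = 637.2·334 = 212825 J.
18434 J < 212825 J, so only part of the ice melts and the system sits at 0 °C.
m_melted·334 = 18434  ⇒  m_melted ≈ 55.19 g.

m_melted ≈ 55.2 g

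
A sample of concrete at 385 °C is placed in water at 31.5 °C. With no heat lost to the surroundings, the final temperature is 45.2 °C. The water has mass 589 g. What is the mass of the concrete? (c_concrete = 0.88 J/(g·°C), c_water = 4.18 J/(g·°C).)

m ≈ 113 g

Heat gained plus heat lost sum to zero:
m·0.88·(45.2 − 385) + 589·4.18·(45.2 − 31.5) = 0
-299.02 m = -33730
m = -33730/-299.02 ≈ 112.8 g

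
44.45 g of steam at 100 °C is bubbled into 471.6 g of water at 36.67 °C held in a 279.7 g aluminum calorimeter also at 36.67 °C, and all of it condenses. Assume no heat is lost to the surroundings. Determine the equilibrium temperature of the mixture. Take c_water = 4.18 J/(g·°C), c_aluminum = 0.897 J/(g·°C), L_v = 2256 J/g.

T_f ≈ 83.2 °C

Heat gained plus heat lost sum to zero:
condense steam: −44.45×2256 = −100279
  condensed water 100 °C→T: 185.8(T − 100)
  water warms: 471.6×4.18×(T − 36.67) = 1971.3(T − 36.67)
  aluminum cup: 279.7×0.897×(T − 36.67) = 250.89(T − 36.67)
2408 T = 100279 + 18580 + 81487 = 200347
T ≈ 83.20 °C (< 100 °C, so full condensation is consistent).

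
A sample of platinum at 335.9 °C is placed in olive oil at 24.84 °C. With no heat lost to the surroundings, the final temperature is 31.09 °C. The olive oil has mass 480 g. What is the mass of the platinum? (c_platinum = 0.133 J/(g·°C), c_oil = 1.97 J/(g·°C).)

m ≈ 146 g

Heat gained plus heat lost sum to zero:
m·0.133·(31.09 − 335.9) + 480·1.97·(31.09 − 24.84) = 0
-40.54 m = -5910
m = -5910/-40.54 ≈ 145.8 g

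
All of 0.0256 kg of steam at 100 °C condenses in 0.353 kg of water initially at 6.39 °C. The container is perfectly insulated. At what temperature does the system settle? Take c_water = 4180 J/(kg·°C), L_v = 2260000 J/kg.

T_f ≈ 49.3 °C

Let T be the final temperature. ΣQ_i = 0:
steam→water at 100 °C releases m L_v = 0.0256×2260000 = 57856; condensate cools 100→T: 0.0256×4180×(T − 100) = 107.01(T − 100); original water: 1475.5(T − 6.39)
1582.5 T = 57856 + 10701 + 9428.7 = 77986
T ≈ 49.28 °C (< 100 °C, so full condensation is consistent).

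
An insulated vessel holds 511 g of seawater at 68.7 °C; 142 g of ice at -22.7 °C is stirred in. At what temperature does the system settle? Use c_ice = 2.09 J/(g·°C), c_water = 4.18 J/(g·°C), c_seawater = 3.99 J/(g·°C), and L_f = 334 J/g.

Sum of m c ΔT and latent-heat terms is zero:
ice -22.7→0 °C: 142·2.09·22.7 = 6736.9; fusion: m_ice L_f = 142·334 = 47428; meltwater 0→T: 142·4.18·T = 593.56 T; seawater cools: 511·3.99·(T − 68.7) = 2038.9(T − 68.7)
2632.4 T = 140072 − 54165 = 85907
T ≈ 32.63 °C — above 0 °C, consistent with complete melting.

T_f ≈ 32.6 °C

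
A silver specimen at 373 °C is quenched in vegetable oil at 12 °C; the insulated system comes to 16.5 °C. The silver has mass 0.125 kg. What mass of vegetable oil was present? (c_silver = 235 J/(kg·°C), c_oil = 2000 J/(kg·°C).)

Setting the total heat transfer to zero:
0.125·235·(16.5 − 373) + m·2000·(16.5 − 12) = 0
9000 m = 10472
m = 10472/9000 ≈ 1.164 kg

m ≈ 1.16 kg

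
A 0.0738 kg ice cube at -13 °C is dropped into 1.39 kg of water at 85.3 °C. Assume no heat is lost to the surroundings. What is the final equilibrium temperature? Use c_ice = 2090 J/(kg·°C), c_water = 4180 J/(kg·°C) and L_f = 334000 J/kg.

T_f ≈ 76.6 °C

Taking heat into each body as positive, Σ m c ΔT = 0:
warm ice to 0 °C: 0.0738×2090×(0 − (-13)) = 2005.1
  melt ice: 0.0738×334000 = 24649
  warm the meltwater: 308.48 T
  water cools: 1.39×4180×(T − 85.3) = 5810.2(T − 85.3)
6118.7 T = 495610 − 26654 = 468956
T ≈ 76.64 °C. Since T > 0 °C, the all-ice-melts assumption holds.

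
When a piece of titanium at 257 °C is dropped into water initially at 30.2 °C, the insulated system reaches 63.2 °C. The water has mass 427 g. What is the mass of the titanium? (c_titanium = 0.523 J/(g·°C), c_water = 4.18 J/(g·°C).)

m ≈ 581 g

Energy conservation, ΣQ = 0:
m·0.523·(63.2 − 257) + 427·4.18·(63.2 − 30.2) = 0
-101.36 m = -58900
m = -58900/-101.36 ≈ 581.1 g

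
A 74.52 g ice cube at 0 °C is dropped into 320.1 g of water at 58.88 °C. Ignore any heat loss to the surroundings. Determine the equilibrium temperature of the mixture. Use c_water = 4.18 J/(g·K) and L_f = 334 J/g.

Conservation of energy gives ΣQ = 0:
latent heat to melt: 74.52·334 = 24890; meltwater 0→T: 74.52·4.18·T = 311.49 T; water cools: 320.1·4.18·(T − 58.88) = 1338(T − 58.88)
1649.5 T = 78782 − 24890 = 53893
T ≈ 32.67 °C. Since T > 0 °C, the all-ice-melts assumption holds.

T_f ≈ 32.7 °C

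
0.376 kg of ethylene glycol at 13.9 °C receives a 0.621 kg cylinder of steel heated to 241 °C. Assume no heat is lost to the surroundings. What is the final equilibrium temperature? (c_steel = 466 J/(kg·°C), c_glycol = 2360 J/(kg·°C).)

T_f ≈ 69.7 °C

|Q_steel| = |Q_glycol|:
0.621·466·(241 − T) = 0.376·2360·(T − 13.9)
289.39(241 − T) = 887.36(T − 13.9)
1176.7 T = 82076  ⇒  T ≈ 69.75 °C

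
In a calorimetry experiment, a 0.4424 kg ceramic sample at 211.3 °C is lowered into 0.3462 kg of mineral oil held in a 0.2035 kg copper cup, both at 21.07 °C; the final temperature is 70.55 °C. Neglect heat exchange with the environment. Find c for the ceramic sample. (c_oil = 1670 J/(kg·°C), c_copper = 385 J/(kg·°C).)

Let T be the final temperature. ΣQ_i = 0:
0.4424·c·(70.55 − 211.3) + 0.3462·1670·(70.55 − 21.07) + 0.2035·385·(70.55 − 21.07) = 0
-62.27 c = -32484
c = -32484/-62.27 ≈ 521.7 J/(kg·°C)

c ≈ 522 J/(kg·°C)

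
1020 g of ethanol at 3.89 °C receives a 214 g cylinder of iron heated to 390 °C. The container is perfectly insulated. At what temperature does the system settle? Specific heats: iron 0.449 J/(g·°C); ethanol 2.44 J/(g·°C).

Energy conservation, ΣQ = 0:
214*0.449*(T − 390) + 1020*2.44*(T − 3.89) = 0
96.09(T − 390) + 2488.8(T − 3.89) = 0
2584.9 T = 47155
T ≈ 18.24 °C

T_f ≈ 18.2 °C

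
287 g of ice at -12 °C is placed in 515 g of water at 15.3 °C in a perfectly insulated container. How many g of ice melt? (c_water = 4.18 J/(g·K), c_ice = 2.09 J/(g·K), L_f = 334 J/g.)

Heat available from the water dropping to 0 °C: 515·4.18·15.3 = 32936 J.
Of that, 287·2.09·12 = 7198 J goes to bring the ice to 0 °C, leaving 25738 J.
Melting all 287 g of ice would need 287·334 = 95858 J.
25738 J < 95858 J, so only part of the ice melts and the system sits at 0 °C.
m_melt = 25738 / L_f = 77.06 g.

m_melted ≈ 77.1 g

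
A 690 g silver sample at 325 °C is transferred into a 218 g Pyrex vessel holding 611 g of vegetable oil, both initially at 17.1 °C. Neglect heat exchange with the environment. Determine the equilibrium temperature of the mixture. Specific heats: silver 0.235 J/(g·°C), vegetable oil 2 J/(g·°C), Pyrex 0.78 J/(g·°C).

T_f ≈ 49.2 °C

With ΣQ=0 the equilibrium temperature is the m·c-weighted mean:
T_f = (162.15*325 + 1222*17.1 + 170.04*17.1) / (162.15 + 1222 + 170.04)
    = 76503 / 1554.2 ≈ 49.22 °C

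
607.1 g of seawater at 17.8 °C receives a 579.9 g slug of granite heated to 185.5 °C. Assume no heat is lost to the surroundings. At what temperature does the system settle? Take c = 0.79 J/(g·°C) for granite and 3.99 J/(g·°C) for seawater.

T_f ≈ 44.5 °C

T_f = Σ m_i c_i T_i / Σ m_i c_i:
T_f = (458.12×185.5 + 2422.3×17.8) / (458.12 + 2422.3)
    = 128099 / 2880.5 ≈ 44.47 °C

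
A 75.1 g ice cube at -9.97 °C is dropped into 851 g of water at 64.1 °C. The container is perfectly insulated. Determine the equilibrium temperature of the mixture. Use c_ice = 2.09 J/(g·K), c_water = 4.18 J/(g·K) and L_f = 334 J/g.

T_f ≈ 52.0 °C

Taking heat into each body as positive, Σ m c ΔT = 0:
ice -9.97→0 °C: 75.1·2.09·9.97 = 1564.9
  melt ice: 75.1·334 = 25083
  meltwater 0→T: 75.1·4.18·T = 313.92 T
  water: 3557.2(T − 64.1)
3871.1 T = 228015 − 26648 = 201367
T ≈ 52.02 °C — above 0 °C, consistent with complete melting.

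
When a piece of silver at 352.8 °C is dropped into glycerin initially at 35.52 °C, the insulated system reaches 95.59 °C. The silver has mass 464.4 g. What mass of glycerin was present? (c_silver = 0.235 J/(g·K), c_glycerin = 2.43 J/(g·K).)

m ≈ 192 g

Heat lost by the silver = heat gained by the glycerin:
464.4·0.235·(352.8 − 95.59) = m·2.43·(95.59 − 35.52)
145.97 m = 28070  ⇒  m ≈ 192.3 g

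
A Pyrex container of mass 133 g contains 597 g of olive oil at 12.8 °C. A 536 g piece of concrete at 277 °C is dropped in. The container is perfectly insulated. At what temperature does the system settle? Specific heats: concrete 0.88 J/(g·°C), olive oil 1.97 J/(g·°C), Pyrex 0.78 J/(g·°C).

T_f ≈ 83.9 °C

Setting the total heat transfer to zero:
536·0.88·(T − 277) + 597·1.97·(T − 12.8) + 133·0.78·(T − 12.8) = 0
471.68(T − 277) + 1176.1(T − 12.8) + 103.74(T − 12.8) = 0
(471.68 + 1176.1 + 103.74) T = 471.68·277 + 1176.1·12.8 + 103.74·12.8
T = 147037/1751.5 ≈ 83.95 °C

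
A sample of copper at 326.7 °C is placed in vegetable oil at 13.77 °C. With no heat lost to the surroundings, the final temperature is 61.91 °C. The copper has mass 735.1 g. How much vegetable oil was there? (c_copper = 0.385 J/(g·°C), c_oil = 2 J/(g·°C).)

Heat gained plus heat lost sum to zero:
735.1×0.385×(61.91 − 326.7) + m×2×(61.91 − 13.77) = 0
96.28 m = 74939
m = 74939/96.28 ≈ 778.3 g

m ≈ 778 g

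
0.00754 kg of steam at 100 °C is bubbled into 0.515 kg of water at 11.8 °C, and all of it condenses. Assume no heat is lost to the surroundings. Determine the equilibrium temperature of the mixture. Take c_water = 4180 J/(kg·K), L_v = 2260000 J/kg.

T_f ≈ 20.9 °C

Let T be the final temperature. ΣQ_i = 0:
steam→water at 100 °C releases m L_v = 0.00754×2260000 = 17040
  condensate cools 100→T: 0.00754×4180×(T − 100) = 31.52(T − 100)
  water warms: 0.515×4180×(T − 11.8) = 2152.7(T − 11.8)
2184.2 T = 17040 + 3151.7 + 25402 = 45594
T ≈ 20.87 °C — below 100 °C, confirming all the steam condensed.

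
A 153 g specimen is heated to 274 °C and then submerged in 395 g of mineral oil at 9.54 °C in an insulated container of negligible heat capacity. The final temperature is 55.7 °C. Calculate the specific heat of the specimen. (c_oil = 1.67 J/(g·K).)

c ≈ 0.912 J/(g·K)

m_s c (T_s − T_f) = m_oil c_oil (T_f − T_0):
153·c·(274 − 55.7) = 395·1.67·(55.7 − 9.54)
33400 c = 30449  ⇒  c ≈ 0.9117 J/(g·K)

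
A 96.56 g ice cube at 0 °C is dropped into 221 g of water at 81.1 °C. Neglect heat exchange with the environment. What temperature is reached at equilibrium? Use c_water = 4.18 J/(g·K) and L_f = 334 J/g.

T_f ≈ 32.1 °C

Heat gained plus heat lost sum to zero:
melt ice: 96.56×334 = 32251
  warm the meltwater: 403.62 T
  water: 923.78(T − 81.1)
1327.4 T = 74919 − 32251 = 42668
T ≈ 32.14 °C. Since T > 0 °C, the all-ice-melts assumption holds.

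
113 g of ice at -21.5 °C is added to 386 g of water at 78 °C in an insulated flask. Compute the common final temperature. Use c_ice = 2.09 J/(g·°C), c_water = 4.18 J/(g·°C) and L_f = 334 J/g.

Net heat exchanged in the isolated system is zero:
warm ice to 0 °C: 113·2.09·(0 − (-21.5)) = 5077.7
  fusion: m_ice L_f = 113·334 = 37742
  warm the meltwater: 472.34 T
  water: 1613.5(T − 78)
2085.8 T = 125851 − 42820 = 83032
T ≈ 39.81 °C. Since T > 0 °C, the all-ice-melts assumption holds.

T_f ≈ 39.8 °C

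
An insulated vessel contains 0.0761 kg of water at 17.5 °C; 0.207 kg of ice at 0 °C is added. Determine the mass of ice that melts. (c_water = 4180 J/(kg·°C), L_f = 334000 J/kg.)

m_melted ≈ 0.0167 kg

Cooling the water to 0 °C releases 0.0761·4180·17.5 = 5566.7 J.
To melt every bit of ice: 0.207·334000 = 69138 J.
That's not enough to melt it all — equilibrium is at 0 °C with ice remaining.
m_melt = 5566.7 / L_f = 0.01667 kg.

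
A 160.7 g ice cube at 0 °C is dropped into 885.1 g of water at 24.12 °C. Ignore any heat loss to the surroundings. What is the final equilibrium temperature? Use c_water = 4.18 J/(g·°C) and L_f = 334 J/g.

Conservation of energy gives ΣQ = 0:
melt ice: 160.7×334 = 53674
  meltwater 0→T: 160.7×4.18×T = 671.73 T
  water: 3699.7(T − 24.12)
4371.4 T = 89237 − 53674 = 35563
T ≈ 8.14 °C (positive, so assuming full melt was valid).

T_f ≈ 8.1 °C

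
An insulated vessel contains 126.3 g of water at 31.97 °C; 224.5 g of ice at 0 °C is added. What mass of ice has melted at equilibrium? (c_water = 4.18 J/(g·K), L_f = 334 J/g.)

m_melted ≈ 50.5 g

Water can give up m c ΔT = 126.3·4.18·31.97 = 16878 J before reaching 0 °C.
Melting all 224.5 g of ice would need 224.5·334 = 74983 J.
Since 16878 < 74983 J, not all the ice melts; equilibrium is at 0 °C.
Mass melted = 16878/334 ≈ 50.53 g.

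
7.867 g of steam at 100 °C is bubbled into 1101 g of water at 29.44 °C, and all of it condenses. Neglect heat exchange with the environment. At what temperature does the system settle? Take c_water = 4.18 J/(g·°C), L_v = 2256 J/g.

T_f ≈ 33.8 °C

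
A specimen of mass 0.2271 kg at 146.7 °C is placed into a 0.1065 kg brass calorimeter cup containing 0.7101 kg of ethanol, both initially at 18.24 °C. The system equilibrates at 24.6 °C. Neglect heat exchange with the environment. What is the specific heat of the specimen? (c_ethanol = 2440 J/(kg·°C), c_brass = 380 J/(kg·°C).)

c ≈ 407 J/(kg·°C)

Energy conservation, ΣQ = 0:
0.2271·c·(24.6 − 146.7) + 0.7101·2440·(24.6 − 18.24) + 0.1065·380·(24.6 − 18.24) = 0
-27.73 c = -11277
c = -11277/-27.73 ≈ 406.7 J/(kg·°C)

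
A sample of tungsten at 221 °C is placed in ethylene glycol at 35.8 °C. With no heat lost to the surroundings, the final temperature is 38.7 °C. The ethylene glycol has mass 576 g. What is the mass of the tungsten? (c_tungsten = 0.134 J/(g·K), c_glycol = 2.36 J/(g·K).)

m ≈ 161 g

Let T be the final temperature. ΣQ_i = 0:
m×0.134×(38.7 − 221) + 576×2.36×(38.7 − 35.8) = 0
-24.43 m = -3942.1
m = -3942.1/-24.43 ≈ 161.4 g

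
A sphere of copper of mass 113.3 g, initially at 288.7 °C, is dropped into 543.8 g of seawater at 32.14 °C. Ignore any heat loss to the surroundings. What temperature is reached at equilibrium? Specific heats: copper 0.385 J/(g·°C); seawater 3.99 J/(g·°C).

T_f ≈ 37.2 °C

Energy conservation, ΣQ = 0:
113.3*0.385*(T − 288.7) + 543.8*3.99*(T − 32.14) = 0
2213.4 T = 82329
T = 82329/2213.4 ≈ 37.20 °C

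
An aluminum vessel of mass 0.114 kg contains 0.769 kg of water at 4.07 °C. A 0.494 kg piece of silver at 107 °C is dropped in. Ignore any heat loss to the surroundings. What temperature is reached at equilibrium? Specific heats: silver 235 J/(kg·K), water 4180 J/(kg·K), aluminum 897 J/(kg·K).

Net heat exchanged in the isolated system is zero:
0.494×235×(T − 107) + 0.769×4180×(T − 4.07) + 0.114×897×(T − 4.07) = 0
116.09(T − 107) + 3214.4(T − 4.07) + 102.26(T − 4.07) = 0
3432.8 T = 25921
T = 25921/3432.8 ≈ 7.55 °C

T_f ≈ 7.6 °C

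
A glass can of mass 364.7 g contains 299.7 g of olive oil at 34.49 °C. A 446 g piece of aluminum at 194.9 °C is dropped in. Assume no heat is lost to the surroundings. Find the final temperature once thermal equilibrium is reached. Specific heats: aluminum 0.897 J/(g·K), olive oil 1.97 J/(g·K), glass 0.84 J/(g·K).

With ΣQ=0 the equilibrium temperature is the m·c-weighted mean:
T_f = (400.06×194.9 + 590.41×34.49 + 306.35×34.49) / (400.06 + 590.41 + 306.35)
    = 108901 / 1296.8 ≈ 83.98 °C

T_f ≈ 84.0 °C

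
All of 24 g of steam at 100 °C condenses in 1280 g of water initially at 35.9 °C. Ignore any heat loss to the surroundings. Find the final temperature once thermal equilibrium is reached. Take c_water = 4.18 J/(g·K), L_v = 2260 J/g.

T_f ≈ 47.0 °C

Sum of m c ΔT and latent-heat terms is zero:
condense steam: −24×2260 = −54240; condensate cools 100→T: 24×4.18×(T − 100) = 100.32(T − 100); original water: 5350.4(T − 35.9)
5450.7 T = 54240 + 10032 + 192079 = 256351
T ≈ 47.03 °C — below 100 °C, confirming all the steam condensed.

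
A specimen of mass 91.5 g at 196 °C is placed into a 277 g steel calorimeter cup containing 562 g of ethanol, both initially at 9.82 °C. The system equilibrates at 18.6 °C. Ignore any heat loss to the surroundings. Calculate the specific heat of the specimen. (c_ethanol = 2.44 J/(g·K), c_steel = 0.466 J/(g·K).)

Heat gained plus heat lost sum to zero:
91.5·c·(18.6 − 196) + 562·2.44·(18.6 − 9.82) + 277·0.466·(18.6 − 9.82) = 0
-16232 c = -13173
c = -13173/-16232 ≈ 0.8116 J/(g·K)

c ≈ 0.812 J/(g·K)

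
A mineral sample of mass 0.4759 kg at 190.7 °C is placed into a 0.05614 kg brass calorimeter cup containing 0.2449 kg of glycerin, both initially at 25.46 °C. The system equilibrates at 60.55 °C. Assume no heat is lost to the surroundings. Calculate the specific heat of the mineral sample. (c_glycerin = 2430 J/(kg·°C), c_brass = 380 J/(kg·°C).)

c ≈ 349 J/(kg·°C)

Setting the total heat transfer to zero:
0.4759·c·(60.55 − 190.7) + 0.2449·2430·(60.55 − 25.46) + 0.05614·380·(60.55 − 25.46) = 0
-61.94 c = -21631
c = -21631/-61.94 ≈ 349.2 J/(kg·°C)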